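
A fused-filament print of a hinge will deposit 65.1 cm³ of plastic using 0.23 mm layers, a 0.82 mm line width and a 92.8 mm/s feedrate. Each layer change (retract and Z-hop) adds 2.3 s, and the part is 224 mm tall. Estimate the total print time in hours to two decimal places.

Bead cross-section = 0.23 × 0.82 = 0.1886 mm².
Path length: 65100 mm³ / 0.1886 mm² → 345175 mm.
Extrusion time = 345175 / 92.8 = 3719.6 s.
Number of layers: 224 / 0.23 → 974 (rounded up).
Non-print overhead = 974 × 2.3, so 2240.2 s.
Altogether 3719.6 + 2240.2 = 5959.8 s, i.e. 1.66 hours.

1.66 hours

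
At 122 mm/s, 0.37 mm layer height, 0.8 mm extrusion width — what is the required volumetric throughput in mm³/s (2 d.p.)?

36.11

Bead cross-section: 0.37 × 0.8 → 0.296 mm².
Volumetric flow = 122 × 0.296 = 36.11 mm³/s.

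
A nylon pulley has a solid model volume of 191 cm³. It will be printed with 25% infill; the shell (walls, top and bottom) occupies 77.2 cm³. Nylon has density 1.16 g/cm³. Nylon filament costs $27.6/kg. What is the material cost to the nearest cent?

$3.38

Infill region: 191 − 77.2 → 113.8 cm³.
Infill volume = 0.25 × 113.8 = 28.45 cm³.
Total extruded = 77.2 + 28.45, so 105.65 cm³.
Mass: 105.65 × 1.16 → 122.554 g.
At $27.6/kg: 122.554/1000 × 27.6 = $3.38.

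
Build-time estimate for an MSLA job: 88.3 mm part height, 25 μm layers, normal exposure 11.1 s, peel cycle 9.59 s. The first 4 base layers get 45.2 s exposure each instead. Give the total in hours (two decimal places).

20.34 hours

Layer count = ceil(88.3 / 0.025) = 3532.
Bottom layers = 4 × (45.2 + 9.59), so 219.16 s.
Normal layers: 3528 × (11.1 + 9.59) → 72994.32 s.
Total = 219.16 + 72994.32 = 73213.48 s = 20.34 hours.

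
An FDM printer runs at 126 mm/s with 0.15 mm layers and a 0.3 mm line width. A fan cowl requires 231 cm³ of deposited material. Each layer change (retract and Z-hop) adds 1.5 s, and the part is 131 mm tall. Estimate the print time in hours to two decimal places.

11.68 hours

Bead cross-section: 0.15 × 0.3 → 0.045 mm².
Total extruded path = 231000/0.045 = 5133333.3 mm.
Extrusion time = 5133333.3 / 126, so 40740.7 s.
Number of layers: 131 / 0.15 → 874 (rounded up).
Z-hop total: 874 × 1.5 → 1311 s.
Altogether 40740.7 + 1311 = 42051.7 s, i.e. 11.68 hours.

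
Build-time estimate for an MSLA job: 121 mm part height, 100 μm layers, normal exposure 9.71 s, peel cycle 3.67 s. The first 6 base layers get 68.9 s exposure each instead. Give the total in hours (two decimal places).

4.60 hours

Number of layers: 121 / 0.1 → 1210 (rounded up).
Burn-in layers: 6 × (68.9 + 3.67) → 435.42 s.
Normal layers: 1204 × (9.71 + 3.67) → 16109.52 s.
Total = 435.42 + 16109.52 = 16544.94 s = 4.60 hours.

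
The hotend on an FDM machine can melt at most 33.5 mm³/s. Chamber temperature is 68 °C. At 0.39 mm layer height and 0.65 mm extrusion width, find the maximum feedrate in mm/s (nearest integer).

A = 0.39 × 0.65 = 0.2535 mm².
v_max = Q/A = 33.5/0.2535 = 132.15 mm/s → 132 mm/s.

132 mm/s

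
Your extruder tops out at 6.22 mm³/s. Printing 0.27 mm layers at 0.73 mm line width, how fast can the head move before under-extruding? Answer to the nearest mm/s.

32 mm/s

A = 0.27 × 0.73, so 0.1971 mm².
Max speed = 6.22 / 0.1971 = 31.56 ≈ 32 mm/s.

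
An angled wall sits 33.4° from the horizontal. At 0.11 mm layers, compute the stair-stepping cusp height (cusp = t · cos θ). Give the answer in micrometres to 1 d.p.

91.8 μm

Cusp = layer height × cos(33.4°) = 0.11 × 0.8348 = 0.091828 mm = 91.8 μm.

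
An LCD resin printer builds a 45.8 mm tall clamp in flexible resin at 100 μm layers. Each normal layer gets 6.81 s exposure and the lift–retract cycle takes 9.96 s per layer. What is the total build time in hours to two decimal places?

Number of layers: 45.8 / 0.1 → 458 (rounded up).
Cycle time: 6.81 + 9.96 → 16.77 s.
Total = 458 × 16.77 = 7680.66 s = 2.13 hours.

2.13 hours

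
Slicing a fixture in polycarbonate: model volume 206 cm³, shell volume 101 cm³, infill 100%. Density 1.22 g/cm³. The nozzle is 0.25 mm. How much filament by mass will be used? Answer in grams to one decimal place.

251.3 g

Infill region = 206 − 101 = 105 cm³.
Infill volume = 1.00 × 105 = 105 cm³.
Total extruded: 101 + 105 → 206 cm³.
Mass = 206 × 1.22 = 251.32 g.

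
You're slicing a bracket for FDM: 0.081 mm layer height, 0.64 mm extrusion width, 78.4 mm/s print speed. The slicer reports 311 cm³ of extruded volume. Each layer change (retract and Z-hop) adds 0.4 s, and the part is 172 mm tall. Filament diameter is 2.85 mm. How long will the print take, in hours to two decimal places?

21.49 hours

Bead cross-section = 0.081 × 0.64, so 0.05184 mm².
Total extruded path = 311000/0.05184 = 5999228.4 mm.
Print-move time: 5999228.4 / 78.4 → 76520.8 s.
Layers = ⌈172/0.081⌉ = 2124.
Z-hop total = 2124 × 0.4 = 849.6 s.
Total = 76520.8 + 849.6 = 77370.4 s = 21.49 hours.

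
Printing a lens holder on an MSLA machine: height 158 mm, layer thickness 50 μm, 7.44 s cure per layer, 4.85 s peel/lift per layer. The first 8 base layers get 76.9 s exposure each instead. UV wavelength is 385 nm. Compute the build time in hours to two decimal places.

10.94 hours

Layer count = ceil(158 / 0.05) = 3160.
Base layers: 8 × (76.9 + 4.85) → 654 s.
Normal layers = 3152 × (7.44 + 4.85), so 38738.08 s.
Sum: 654 + 38738.08 = 39392.08 s → 10.94 hours.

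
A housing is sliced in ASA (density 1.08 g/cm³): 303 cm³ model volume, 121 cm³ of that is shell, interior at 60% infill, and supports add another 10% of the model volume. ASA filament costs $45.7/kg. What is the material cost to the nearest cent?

$12.86

Interior volume: 303 − 121 → 182 cm³.
Deposited infill = 0.60 × 182, so 109.2 cm³.
Support = 0.10 × 303 = 30.3 cm³.
Deposited volume = 121 + 109.2 + 30.3, so 260.5 cm³.
Mass: 260.5 × 1.08 → 281.34 g.
Cost = 281.34 g / 1000 × $45.7/kg = $12.86.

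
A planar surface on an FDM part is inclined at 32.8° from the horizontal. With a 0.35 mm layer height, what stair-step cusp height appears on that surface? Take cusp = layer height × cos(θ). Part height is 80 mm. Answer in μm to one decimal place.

294.2 μm

Cusp = layer height × cos(32.8°) = 0.35 × 0.8406 = 0.29421 mm = 294.2 μm.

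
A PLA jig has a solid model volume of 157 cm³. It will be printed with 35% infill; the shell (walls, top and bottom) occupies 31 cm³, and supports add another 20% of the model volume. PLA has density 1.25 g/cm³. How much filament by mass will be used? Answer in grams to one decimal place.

Interior volume = 157 − 31, so 126 cm³.
Deposited infill = 0.35 × 126, so 44.1 cm³.
Support: 0.20 × 157 → 31.4 cm³.
Deposited volume = 31 + 44.1 + 31.4, so 106.5 cm³.
Mass = 106.5 × 1.25, so 133.125 g.

133.1 g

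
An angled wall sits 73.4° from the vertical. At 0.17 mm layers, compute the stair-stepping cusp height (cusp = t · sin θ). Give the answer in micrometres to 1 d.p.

162.9 μm

sin(73.4°) = 0.9583, so cusp = 0.17 × 0.9583 = 0.162911 mm → 162.9 μm.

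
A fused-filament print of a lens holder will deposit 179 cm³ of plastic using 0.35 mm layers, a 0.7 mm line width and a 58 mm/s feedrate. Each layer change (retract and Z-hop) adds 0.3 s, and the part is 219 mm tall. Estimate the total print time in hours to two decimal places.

3.55 hours

Bead cross-section = 0.35 × 0.7, so 0.245 mm².
Total extruded path = 179000/0.245 = 730612.2 mm.
Time extruding = 730612.2 / 58, so 12596.8 s.
Number of layers: 219 / 0.35 → 626 (rounded up).
Z-hop total = 626 × 0.3 = 187.8 s.
Total = 12596.8 + 187.8 = 12784.6 s = 3.55 hours.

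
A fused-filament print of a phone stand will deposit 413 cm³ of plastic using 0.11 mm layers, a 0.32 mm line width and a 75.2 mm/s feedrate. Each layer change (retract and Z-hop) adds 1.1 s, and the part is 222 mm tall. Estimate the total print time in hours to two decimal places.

Extrusion cross-section = 0.11 × 0.32, so 0.0352 mm².
Total extruded path = 413000/0.0352 = 11732954.5 mm.
Print-move time = 11732954.5 / 75.2, so 156023.3 s.
Layers = ⌈222/0.11⌉ = 2019.
Z-hop total = 2019 × 1.1 = 2220.9 s.
Total = 156023.3 + 2220.9 = 158244.2 s = 43.96 hours.

43.96 hours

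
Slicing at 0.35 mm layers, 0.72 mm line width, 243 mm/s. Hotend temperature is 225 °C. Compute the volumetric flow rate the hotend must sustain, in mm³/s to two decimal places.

Bead cross-section = 0.35 × 0.72, so 0.252 mm².
Volumetric flow = 243 × 0.252 = 61.24 mm³/s.

61.24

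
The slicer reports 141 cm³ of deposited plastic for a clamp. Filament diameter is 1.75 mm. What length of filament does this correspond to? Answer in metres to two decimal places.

58.62 m

A = π r² = π × 0.875² = 2.4053 mm².
L = 141000 mm³ / 2.4053 mm² = 58620.55 mm, i.e. 58.62 m.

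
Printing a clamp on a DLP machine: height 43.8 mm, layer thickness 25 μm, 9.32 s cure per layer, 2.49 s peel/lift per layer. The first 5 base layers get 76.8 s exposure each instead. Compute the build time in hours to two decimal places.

5.84 hours

Number of layers: 43.8 / 0.025 → 1752 (rounded up).
Base layers = 5 × (76.8 + 2.49) = 396.45 s.
Remaining layers = 1747 × (9.32 + 2.49) = 20632.07 s.
Sum: 396.45 + 20632.07 = 21028.52 s → 5.84 hours.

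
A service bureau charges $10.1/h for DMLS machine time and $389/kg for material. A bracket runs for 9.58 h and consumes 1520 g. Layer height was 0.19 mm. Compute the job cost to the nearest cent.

Machine cost: 10.1 × 9.58 → $96.758.
Material charge = 389 × 1520/1000 = $591.28.
Total = 96.758 + 591.28 = 688.038 ≈ $688.04.

$688.04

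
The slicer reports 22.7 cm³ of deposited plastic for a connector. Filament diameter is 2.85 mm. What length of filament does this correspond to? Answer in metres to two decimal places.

Filament cross-section = π × (2.85/2)² = 6.3794 mm².
Length = 22.7 cm³ / 6.3794 mm² = 22700 / 6.3794 = 3558.33 mm = 3.56 m.

3.56 m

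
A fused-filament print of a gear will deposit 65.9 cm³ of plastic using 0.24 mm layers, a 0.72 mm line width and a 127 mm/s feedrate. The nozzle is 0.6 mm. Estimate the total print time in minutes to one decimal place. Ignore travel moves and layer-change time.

50.0 minutes

Line area: 0.24 × 0.72 → 0.1728 mm².
Total extruded path = 65900/0.1728 = 381365.7 mm.
Print-move time = 381365.7 / 127, so 3002.9 s.
That's 3002.9 s → 50.0 minutes.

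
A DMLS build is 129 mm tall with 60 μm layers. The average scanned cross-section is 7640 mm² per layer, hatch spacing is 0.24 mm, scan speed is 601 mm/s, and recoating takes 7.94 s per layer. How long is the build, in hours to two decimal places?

36.38 hours

Layer count = ceil(129 / 0.06) = 2150.
Per-layer scan distance = 7640 / 0.24 = 31833.3 mm.
Per-layer scan time = 31833.3 / 601 = 52.9672 s.
Per-layer time = 52.9672 + 7.94 = 60.9072 s.
Total: 2150 × 60.9072 s = 130950.48 s → 36.38 hours.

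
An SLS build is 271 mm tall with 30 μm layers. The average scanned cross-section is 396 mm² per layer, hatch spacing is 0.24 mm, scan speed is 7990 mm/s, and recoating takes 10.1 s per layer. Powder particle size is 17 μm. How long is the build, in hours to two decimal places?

Layer count = ceil(271 / 0.03) = 9034.
Hatch length per layer = 396 / 0.24 = 1650 mm.
Scan time per layer = 1650 / 7990 = 0.2065 s.
Time per layer: 0.2065 + 10.1 → 10.3065 s.
9034 layers × 10.3065 s/layer = 93108.921 s, i.e. 25.86 hours.

25.86 hours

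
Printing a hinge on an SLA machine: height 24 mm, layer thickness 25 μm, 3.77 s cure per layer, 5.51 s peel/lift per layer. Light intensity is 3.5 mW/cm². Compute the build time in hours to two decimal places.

2.47 hours

Layer count = ceil(24 / 0.025) = 960.
Cycle time: 3.77 + 5.51 → 9.28 s.
Total = 960 × 9.28 = 8908.8 s = 2.47 hours.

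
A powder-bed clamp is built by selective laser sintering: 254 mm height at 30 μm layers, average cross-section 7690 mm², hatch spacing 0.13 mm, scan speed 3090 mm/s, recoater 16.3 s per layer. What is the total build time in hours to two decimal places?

83.36 hours

Layer count = ceil(254 / 0.03) = 8467.
Scan path per layer = 7690 / 0.13 = 59153.8 mm.
Laser time per layer = 59153.8 / 3090 = 19.1436 s.
Time per layer: 19.1436 + 16.3 → 35.4436 s.
Build time = 8467 × 35.4436 = 300100.9612 s = 83.36 hours.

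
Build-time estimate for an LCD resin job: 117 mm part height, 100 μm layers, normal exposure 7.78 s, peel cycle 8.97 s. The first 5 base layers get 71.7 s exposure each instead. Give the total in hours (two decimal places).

5.53 hours

Number of layers: 117 / 0.1 → 1170 (rounded up).
Base layers = 5 × (71.7 + 8.97) = 403.35 s.
Regular layers: 1165 × (7.78 + 8.97) → 19513.75 s.
Sum: 403.35 + 19513.75 = 19917.1 s → 5.53 hours.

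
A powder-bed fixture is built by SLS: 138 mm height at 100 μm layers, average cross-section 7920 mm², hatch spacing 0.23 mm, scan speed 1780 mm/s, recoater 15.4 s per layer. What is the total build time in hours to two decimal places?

13.32 hours

Layer count = ceil(138 / 0.1) = 1380.
Scan path per layer: 7920 / 0.23 → 34434.8 mm.
Per-layer scan time = 34434.8 / 1780 = 19.3454 s.
Per-layer time = 19.3454 + 15.4 = 34.7454 s.
1380 layers × 34.7454 s/layer = 47948.652 s, i.e. 13.32 hours.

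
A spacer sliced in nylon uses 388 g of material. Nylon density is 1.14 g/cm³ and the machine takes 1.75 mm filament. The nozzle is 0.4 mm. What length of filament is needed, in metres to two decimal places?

Volume = 388 g / 1.14 g·cm⁻³ = 340.3509 cm³ = 340350.9 mm³.
Filament cross-section = π × (1.75/2)² = 2.4053 mm².
Length = 340350.9 / 2.4053 = 141500.39 mm = 141.50 m.

141.50 m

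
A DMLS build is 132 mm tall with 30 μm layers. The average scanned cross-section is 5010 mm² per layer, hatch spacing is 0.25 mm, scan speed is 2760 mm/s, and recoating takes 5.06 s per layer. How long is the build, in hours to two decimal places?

15.06 hours

Number of layers: 132 / 0.03 → 4400 (rounded up).
Per-layer scan distance: 5010 / 0.25 → 20040 mm.
Per-layer scan time = 20040 / 2760 = 7.2609 s.
Layer cycle: 7.2609 + 5.06 → 12.3209 s.
Total: 4400 × 12.3209 s = 54211.96 s → 15.06 hours.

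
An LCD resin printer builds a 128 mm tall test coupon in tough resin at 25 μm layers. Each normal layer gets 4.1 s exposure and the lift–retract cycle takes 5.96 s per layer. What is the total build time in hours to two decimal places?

14.31 hours

Layer count = ceil(128 / 0.025) = 5120.
Per-layer time: 4.1 + 5.96 → 10.06 s.
Total = 5120 × 10.06 = 51507.2 s = 14.31 hours.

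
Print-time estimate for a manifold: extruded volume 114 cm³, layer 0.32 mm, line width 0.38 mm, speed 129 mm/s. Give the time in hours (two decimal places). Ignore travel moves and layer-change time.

2.02 hours

Extrusion cross-section = 0.32 × 0.38, so 0.1216 mm².
Total extruded path = 114000/0.1216 = 937500 mm.
Extrusion time: 937500 / 129 → 7267.4 s.
Converting: 7267.4 s = 2.02 hours.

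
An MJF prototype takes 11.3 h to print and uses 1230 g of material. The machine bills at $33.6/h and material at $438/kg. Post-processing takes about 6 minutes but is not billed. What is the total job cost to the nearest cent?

Time charge = 33.6 × 11.3 = $379.68.
Material cost = 438 × 1230/1000, so $538.74.
Total = 379.68 + 538.74 = $918.42.

$918.42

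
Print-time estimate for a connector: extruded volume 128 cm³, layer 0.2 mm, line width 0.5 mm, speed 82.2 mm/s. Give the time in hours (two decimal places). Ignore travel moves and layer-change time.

4.33 hours

Line area = 0.2 × 0.5, so 0.1 mm².
Total extruded path = 128000/0.1 = 1280000 mm.
Extrusion time = 1280000 / 82.2 = 15571.8 s.
That's 15571.8 s → 4.33 hours.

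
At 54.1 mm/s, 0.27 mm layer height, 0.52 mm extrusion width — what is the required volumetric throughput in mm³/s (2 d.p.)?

Extrusion cross-section: 0.27 × 0.52 → 0.1404 mm².
Volumetric flow = 54.1 × 0.1404 = 7.60 mm³/s.

7.60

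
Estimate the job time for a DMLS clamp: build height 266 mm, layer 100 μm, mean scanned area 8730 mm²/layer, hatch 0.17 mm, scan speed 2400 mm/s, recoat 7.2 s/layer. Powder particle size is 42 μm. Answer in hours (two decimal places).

21.13 hours

Number of layers: 266 / 0.1 → 2660 (rounded up).
Hatch length per layer = 8730 / 0.17, so 51352.9 mm.
Laser time per layer: 51352.9 / 2400 → 21.397 s.
Time per layer = 21.397 + 7.2 = 28.597 s.
Build time = 2660 × 28.597 = 76068.02 s = 21.13 hours.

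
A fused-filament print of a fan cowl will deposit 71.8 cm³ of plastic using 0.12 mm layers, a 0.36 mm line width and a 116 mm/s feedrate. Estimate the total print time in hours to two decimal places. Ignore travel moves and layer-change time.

3.98 hours

Bead cross-section = 0.12 × 0.36, so 0.0432 mm².
Total extruded path = 71800/0.0432 = 1662037 mm.
Print-move time = 1662037 / 116, so 14327.9 s.
That's 14327.9 s → 3.98 hours.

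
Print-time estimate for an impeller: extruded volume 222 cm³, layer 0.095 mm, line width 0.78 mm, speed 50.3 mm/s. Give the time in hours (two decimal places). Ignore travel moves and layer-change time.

Line area = 0.095 × 0.78 = 0.0741 mm².
Path length: 222000 mm³ / 0.0741 mm² → 2995951.4 mm.
Print-move time: 2995951.4 / 50.3 → 59561.7 s.
In the requested units: 59561.7 s = 16.54 hours.

16.54 hours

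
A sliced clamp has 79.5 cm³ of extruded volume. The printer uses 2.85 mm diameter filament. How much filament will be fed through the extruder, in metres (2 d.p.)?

Cross-section of 2.85 mm filament: π·(2.85/2)² = 6.3794 mm².
L = 79500 mm³ / 6.3794 mm² = 12461.99 mm, i.e. 12.46 m.

12.46 m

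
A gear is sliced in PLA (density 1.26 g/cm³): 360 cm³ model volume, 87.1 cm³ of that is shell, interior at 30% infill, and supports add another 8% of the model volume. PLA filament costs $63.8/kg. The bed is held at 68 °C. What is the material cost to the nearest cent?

$15.90

Volume inside the shell = 360 − 87.1 = 272.9 cm³.
Infill deposited: 0.30 × 272.9 → 81.87 cm³.
Support = 0.08 × 360 = 28.8 cm³.
Deposited volume = 87.1 + 81.87 + 28.8, so 197.77 cm³.
Mass: 197.77 × 1.26 → 249.1902 g.
At $63.8/kg: 249.1902/1000 × 63.8 = $15.90.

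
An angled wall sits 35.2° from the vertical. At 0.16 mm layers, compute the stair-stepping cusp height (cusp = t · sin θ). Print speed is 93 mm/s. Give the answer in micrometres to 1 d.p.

h_c = t·sin θ = 0.16 × 0.5764 = 0.092224 mm (92.2 μm).

92.2 μm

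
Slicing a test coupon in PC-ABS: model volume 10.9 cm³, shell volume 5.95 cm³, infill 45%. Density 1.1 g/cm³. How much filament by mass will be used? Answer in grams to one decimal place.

Interior volume: 10.9 − 5.95 → 4.95 cm³.
Deposited infill: 0.45 × 4.95 → 2.2275 cm³.
Total extruded = 5.95 + 2.2275, so 8.1775 cm³.
Mass = 8.1775 × 1.1 = 8.99525 g.

9.0 g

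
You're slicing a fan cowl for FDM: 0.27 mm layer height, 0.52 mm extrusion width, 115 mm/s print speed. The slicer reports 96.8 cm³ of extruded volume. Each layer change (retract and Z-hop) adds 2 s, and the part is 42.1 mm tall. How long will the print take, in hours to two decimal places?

1.75 hours

Bead cross-section = 0.27 × 0.52 = 0.1404 mm².
Total extruded path = 96800/0.1404 = 689458.7 mm.
Time extruding = 689458.7 / 115, so 5995.3 s.
Number of layers: 42.1 / 0.27 → 156 (rounded up).
Non-print overhead = 156 × 2, so 312 s.
Altogether 5995.3 + 312 = 6307.3 s, i.e. 1.75 hours.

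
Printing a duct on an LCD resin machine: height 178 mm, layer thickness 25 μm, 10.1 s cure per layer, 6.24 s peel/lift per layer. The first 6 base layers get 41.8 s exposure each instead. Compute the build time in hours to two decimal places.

32.37 hours

Layer count = ceil(178 / 0.025) = 7120.
Burn-in layers = 6 × (41.8 + 6.24), so 288.24 s.
Regular layers = 7114 × (10.1 + 6.24), so 116242.76 s.
Sum: 288.24 + 116242.76 = 116531 s → 32.37 hours.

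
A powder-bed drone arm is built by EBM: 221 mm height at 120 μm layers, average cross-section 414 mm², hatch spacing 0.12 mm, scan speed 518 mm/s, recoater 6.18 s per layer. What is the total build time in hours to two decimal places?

Layers = ⌈221/0.12⌉ = 1842.
Hatch length per layer: 414 / 0.12 → 3450 mm.
Per-layer scan time = 3450 / 518, so 6.6602 s.
Layer cycle: 6.6602 + 6.18 → 12.8402 s.
1842 layers × 12.8402 s/layer = 23651.6484 s, i.e. 6.57 hours.

6.57 hours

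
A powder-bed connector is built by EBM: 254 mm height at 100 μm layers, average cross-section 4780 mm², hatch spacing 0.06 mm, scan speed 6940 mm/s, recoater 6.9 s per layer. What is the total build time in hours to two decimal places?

12.97 hours

Layer count = ceil(254 / 0.1) = 2540.
Scan path per layer = 4780 / 0.06 = 79666.7 mm.
Beam time per layer = 79666.7 / 6940, so 11.4794 s.
Time per layer: 11.4794 + 6.9 → 18.3794 s.
Total: 2540 × 18.3794 s = 46683.676 s → 12.97 hours.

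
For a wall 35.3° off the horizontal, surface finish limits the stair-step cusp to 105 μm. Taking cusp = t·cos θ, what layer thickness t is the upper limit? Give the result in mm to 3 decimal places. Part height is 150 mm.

0.129 mm

cos(35.3°) = 0.8161; t_max = 0.105/0.8161 = 0.129 mm.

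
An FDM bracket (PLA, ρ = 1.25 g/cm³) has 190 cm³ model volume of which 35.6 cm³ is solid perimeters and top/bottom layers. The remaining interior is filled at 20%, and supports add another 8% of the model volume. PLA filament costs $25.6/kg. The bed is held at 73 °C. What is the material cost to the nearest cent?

Volume inside the shell = 190 − 35.6, so 154.4 cm³.
Infill volume = 0.20 × 154.4 = 30.88 cm³.
Support = 0.08 × 190 = 15.2 cm³.
Total extruded = 35.6 + 30.88 + 15.2 = 81.68 cm³.
Mass = 81.68 × 1.25 = 102.1 g.
At $25.6/kg: 102.1/1000 × 25.6 = $2.61.

$2.61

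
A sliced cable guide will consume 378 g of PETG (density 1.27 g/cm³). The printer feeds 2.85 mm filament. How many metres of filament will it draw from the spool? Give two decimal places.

46.66 m

Volume = 378 g / 1.27 g·cm⁻³ = 297.6378 cm³ = 297637.8 mm³.
Cross-section of 2.85 mm filament: π·(2.85/2)² = 6.3794 mm².
L = V/A = 297637.8/6.3794 = 46656.08 mm → 46.66 m.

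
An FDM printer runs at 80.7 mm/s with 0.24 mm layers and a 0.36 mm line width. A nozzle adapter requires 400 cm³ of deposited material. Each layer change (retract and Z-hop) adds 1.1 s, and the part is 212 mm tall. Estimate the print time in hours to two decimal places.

Extrusion cross-section = 0.24 × 0.36, so 0.0864 mm².
Toolpath length = 400 cm³ / 0.0864 mm² = 400000 / 0.0864 = 4629629.6 mm.
Time extruding = 4629629.6 / 80.7 = 57368.4 s.
Layer count = ceil(212 / 0.24) = 884.
Z-hop total: 884 × 1.1 → 972.4 s.
Total = 57368.4 + 972.4 = 58340.8 s = 16.21 hours.

16.21 hours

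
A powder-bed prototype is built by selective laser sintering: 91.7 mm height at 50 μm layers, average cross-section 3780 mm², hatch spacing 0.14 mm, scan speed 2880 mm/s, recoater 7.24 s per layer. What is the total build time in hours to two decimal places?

8.46 hours

Layers = ⌈91.7/0.05⌉ = 1834.
Scan path per layer: 3780 / 0.14 → 27000 mm.
Laser time per layer = 27000 / 2880, so 9.375 s.
Layer cycle = 9.375 + 7.24 = 16.615 s.
Total: 1834 × 16.615 s = 30471.91 s → 8.46 hours.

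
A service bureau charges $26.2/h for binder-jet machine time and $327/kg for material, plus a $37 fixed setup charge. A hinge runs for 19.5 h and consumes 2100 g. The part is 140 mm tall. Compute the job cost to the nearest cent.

Machine cost: 26.2 × 19.5 → $510.90.
Material charge: 327 × 2100/1000 → $686.70.
Adding setup: 510.90 + 686.70 + 37 → $1234.60.

$1234.60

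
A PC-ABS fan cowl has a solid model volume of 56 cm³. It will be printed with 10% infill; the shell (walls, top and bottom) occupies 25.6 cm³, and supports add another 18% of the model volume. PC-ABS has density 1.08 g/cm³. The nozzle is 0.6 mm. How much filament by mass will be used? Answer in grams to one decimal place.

41.8 g

Interior volume = 56 − 25.6 = 30.4 cm³.
Infill volume: 0.10 × 30.4 → 3.04 cm³.
Support = 0.18 × 56 = 10.08 cm³.
Deposited volume = 25.6 + 3.04 + 10.08, so 38.72 cm³.
Mass = 38.72 × 1.08 = 41.8176 g.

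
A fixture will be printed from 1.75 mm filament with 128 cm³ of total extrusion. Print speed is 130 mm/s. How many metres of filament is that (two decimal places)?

53.22 m

Cross-section of 1.75 mm filament: π·(1.75/2)² = 2.4053 mm².
Length = 128 cm³ / 2.4053 mm² = 128000 / 2.4053 = 53215.82 mm = 53.22 m.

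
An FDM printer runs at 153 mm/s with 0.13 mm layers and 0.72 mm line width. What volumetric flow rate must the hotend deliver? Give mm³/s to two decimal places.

14.32

Extrusion cross-section: 0.13 × 0.72 → 0.0936 mm².
Q = v·A = 153 × 0.0936 = 14.32 mm³/s.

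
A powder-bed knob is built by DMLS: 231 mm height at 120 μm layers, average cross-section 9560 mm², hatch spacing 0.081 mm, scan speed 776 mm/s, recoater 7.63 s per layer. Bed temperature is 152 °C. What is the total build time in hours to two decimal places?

Number of layers: 231 / 0.12 → 1925 (rounded up).
Per-layer scan distance = 9560 / 0.081 = 118024.7 mm.
Per-layer scan time: 118024.7 / 776 → 152.0937 s.
Time per layer = 152.0937 + 7.63 = 159.7237 s.
Build time = 1925 × 159.7237 = 307468.1225 s = 85.41 hours.

85.41 hours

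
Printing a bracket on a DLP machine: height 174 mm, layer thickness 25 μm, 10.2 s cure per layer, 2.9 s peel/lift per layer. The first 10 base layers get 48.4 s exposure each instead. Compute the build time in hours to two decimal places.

25.43 hours

Layer count = ceil(174 / 0.025) = 6960.
Burn-in layers = 10 × (48.4 + 2.9), so 513 s.
Remaining layers = 6950 × (10.2 + 2.9) = 91045 s.
Sum: 513 + 91045 = 91558 s → 25.43 hours.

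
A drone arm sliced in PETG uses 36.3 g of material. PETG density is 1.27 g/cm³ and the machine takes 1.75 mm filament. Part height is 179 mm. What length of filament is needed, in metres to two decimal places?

Extruded volume: 36.3/1.27 = 28.5827 cm³ (28582.7 mm³).
Cross-section of 1.75 mm filament: π·(1.75/2)² = 2.4053 mm².
L = V/A = 28582.7/2.4053 = 11883.22 mm → 11.88 m.

11.88 m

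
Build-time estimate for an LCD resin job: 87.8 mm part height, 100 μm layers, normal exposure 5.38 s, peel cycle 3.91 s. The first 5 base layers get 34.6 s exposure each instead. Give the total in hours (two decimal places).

2.31 hours

Layers = ⌈87.8/0.1⌉ = 878.
Burn-in layers = 5 × (34.6 + 3.91), so 192.55 s.
Normal layers = 873 × (5.38 + 3.91), so 8110.17 s.
Sum: 192.55 + 8110.17 = 8302.72 s → 2.31 hours.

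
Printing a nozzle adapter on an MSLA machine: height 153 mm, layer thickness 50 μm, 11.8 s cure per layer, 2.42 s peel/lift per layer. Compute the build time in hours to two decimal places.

Layers = ⌈153/0.05⌉ = 3060.
Each layer takes = 11.8 + 2.42, so 14.22 s.
Build time: 3060 × 14.22 s = 43513.2 s, i.e. 12.09 hours.

12.09 hours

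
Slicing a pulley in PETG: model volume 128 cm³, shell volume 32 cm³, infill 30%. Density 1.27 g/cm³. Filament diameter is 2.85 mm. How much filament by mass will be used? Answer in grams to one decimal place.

Infill region: 128 − 32 → 96 cm³.
Infill deposited: 0.30 × 96 → 28.8 cm³.
Total extruded = 32 + 28.8 = 60.8 cm³.
Mass: 60.8 × 1.27 → 77.216 g.

77.2 g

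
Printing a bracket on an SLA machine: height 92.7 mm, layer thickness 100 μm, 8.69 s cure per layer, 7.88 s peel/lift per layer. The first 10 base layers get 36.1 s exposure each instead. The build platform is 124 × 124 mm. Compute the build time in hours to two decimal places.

Layers = ⌈92.7/0.1⌉ = 927.
Burn-in layers = 10 × (36.1 + 7.88), so 439.8 s.
Regular layers: 917 × (8.69 + 7.88) → 15194.69 s.
Total = 439.8 + 15194.69 = 15634.49 s = 4.34 hours.

4.34 hours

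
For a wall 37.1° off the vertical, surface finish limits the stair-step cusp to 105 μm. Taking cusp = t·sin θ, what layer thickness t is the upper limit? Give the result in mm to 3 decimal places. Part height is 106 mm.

t = h_c / sin θ = 0.105 / 0.6032 = 0.174 mm.

0.174 mm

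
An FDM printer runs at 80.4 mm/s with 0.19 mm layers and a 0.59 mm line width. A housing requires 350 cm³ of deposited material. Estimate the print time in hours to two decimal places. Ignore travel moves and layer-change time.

Extrusion cross-section = 0.19 × 0.59 = 0.1121 mm².
Total extruded path = 350000/0.1121 = 3122212.3 mm.
Extrusion time = 3122212.3 / 80.4, so 38833.5 s.
In the requested units: 38833.5 s = 10.79 hours.

10.79 hours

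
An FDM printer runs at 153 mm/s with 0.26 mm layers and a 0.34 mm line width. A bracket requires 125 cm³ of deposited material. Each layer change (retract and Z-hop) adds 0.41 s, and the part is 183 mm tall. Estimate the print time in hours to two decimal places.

Bead cross-section = 0.26 × 0.34, so 0.0884 mm².
Toolpath length = 125 cm³ / 0.0884 mm² = 125000 / 0.0884 = 1414027.1 mm.
Extrusion time = 1414027.1 / 153, so 9242 s.
Layers = ⌈183/0.26⌉ = 704.
Layer-change overhead = 704 × 0.41 = 288.64 s.
Altogether 9242 + 288.64 = 9530.64 s, i.e. 2.65 hours.

2.65 hours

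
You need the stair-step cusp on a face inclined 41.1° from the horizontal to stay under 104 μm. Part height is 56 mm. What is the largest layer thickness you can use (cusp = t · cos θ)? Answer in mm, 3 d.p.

0.138 mm

Layer height = cusp / cos(41.1°) = 0.104 / 0.7536 = 0.138 mm.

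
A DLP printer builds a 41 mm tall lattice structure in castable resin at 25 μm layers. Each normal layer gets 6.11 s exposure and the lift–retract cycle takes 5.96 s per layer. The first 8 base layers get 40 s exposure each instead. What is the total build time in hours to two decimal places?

Layers = ⌈41/0.025⌉ = 1640.
Burn-in layers = 8 × (40 + 5.96), so 367.68 s.
Normal layers: 1632 × (6.11 + 5.96) → 19698.24 s.
Sum: 367.68 + 19698.24 = 20065.92 s → 5.57 hours.

5.57 hours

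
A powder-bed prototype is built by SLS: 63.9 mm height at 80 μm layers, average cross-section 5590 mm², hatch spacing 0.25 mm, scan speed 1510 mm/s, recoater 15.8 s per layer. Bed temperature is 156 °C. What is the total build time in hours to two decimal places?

6.79 hours

Layer count = ceil(63.9 / 0.08) = 799.
Per-layer scan distance = 5590 / 0.25, so 22360 mm.
Scan time per layer: 22360 / 1510 → 14.8079 s.
Per-layer time = 14.8079 + 15.8, so 30.6079 s.
Build time = 799 × 30.6079 = 24455.7121 s = 6.79 hours.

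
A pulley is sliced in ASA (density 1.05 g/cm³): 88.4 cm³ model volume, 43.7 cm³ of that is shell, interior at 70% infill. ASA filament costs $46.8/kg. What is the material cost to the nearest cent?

$3.69

Volume inside the shell = 88.4 − 43.7, so 44.7 cm³.
Infill volume: 0.70 × 44.7 → 31.29 cm³.
Total extruded = 43.7 + 31.29, so 74.99 cm³.
Mass: 74.99 × 1.05 → 78.7395 g.
At $46.8/kg: 78.7395/1000 × 46.8 = $3.69.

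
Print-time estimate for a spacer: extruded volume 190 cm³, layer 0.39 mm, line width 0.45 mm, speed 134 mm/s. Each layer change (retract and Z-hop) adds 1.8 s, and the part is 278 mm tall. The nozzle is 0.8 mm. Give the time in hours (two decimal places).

2.60 hours

Extrusion cross-section = 0.39 × 0.45 = 0.1755 mm².
Total extruded path = 190000/0.1755 = 1082621.1 mm.
Print-move time = 1082621.1 / 134 = 8079.3 s.
Number of layers: 278 / 0.39 → 713 (rounded up).
Non-print overhead = 713 × 1.8, so 1283.4 s.
Total = 8079.3 + 1283.4 = 9362.7 s = 2.60 hours.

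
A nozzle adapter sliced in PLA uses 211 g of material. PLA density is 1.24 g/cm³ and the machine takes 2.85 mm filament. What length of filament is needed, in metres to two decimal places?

Extruded volume: 211/1.24 = 170.1613 cm³ (170161.3 mm³).
Filament cross-section = π × (2.85/2)² = 6.3794 mm².
L = V/A = 170161.3/6.3794 = 26673.56 mm → 26.67 m.

26.67 m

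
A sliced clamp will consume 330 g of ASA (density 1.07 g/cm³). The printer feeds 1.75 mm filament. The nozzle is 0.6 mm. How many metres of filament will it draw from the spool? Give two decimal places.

128.22 m

Extruded volume: 330/1.07 = 308.4112 cm³ (308411.2 mm³).
Filament cross-section = π × (1.75/2)² = 2.4053 mm².
Length = 308411.2 / 2.4053 = 128221.51 mm = 128.22 m.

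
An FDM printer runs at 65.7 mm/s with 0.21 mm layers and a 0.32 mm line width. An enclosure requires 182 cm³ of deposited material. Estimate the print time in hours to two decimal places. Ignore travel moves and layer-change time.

Line area = 0.21 × 0.32 = 0.0672 mm².
Toolpath length = 182 cm³ / 0.0672 mm² = 182000 / 0.0672 = 2708333.3 mm.
Time extruding: 2708333.3 / 65.7 → 41222.7 s.
41222.7 s = 11.45 hours.

11.45 hours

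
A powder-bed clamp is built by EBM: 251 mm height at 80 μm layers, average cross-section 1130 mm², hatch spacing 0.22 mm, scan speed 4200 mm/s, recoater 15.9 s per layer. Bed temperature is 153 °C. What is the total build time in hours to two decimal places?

14.93 hours

Layers = ⌈251/0.08⌉ = 3138.
Per-layer scan distance: 1130 / 0.22 → 5136.4 mm.
Per-layer scan time = 5136.4 / 4200, so 1.223 s.
Time per layer = 1.223 + 15.9 = 17.123 s.
Build time = 3138 × 17.123 = 53731.974 s = 14.93 hours.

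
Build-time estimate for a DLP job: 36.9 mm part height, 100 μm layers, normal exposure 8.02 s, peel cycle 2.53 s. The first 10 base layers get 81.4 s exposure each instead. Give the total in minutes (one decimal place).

Layers = ⌈36.9/0.1⌉ = 369.
Bottom layers = 10 × (81.4 + 2.53), so 839.3 s.
Regular layers = 359 × (8.02 + 2.53), so 3787.45 s.
Sum: 839.3 + 3787.45 = 4626.75 s → 77.1 minutes.

77.1 minutes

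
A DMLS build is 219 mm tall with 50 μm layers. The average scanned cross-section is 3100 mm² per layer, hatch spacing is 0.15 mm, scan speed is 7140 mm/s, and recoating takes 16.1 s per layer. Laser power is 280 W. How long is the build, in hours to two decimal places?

Layers = ⌈219/0.05⌉ = 4380.
Hatch length per layer = 3100 / 0.15 = 20666.7 mm.
Scan time per layer = 20666.7 / 7140, so 2.8945 s.
Per-layer time = 2.8945 + 16.1, so 18.9945 s.
Total: 4380 × 18.9945 s = 83195.91 s → 23.11 hours.

23.11 hours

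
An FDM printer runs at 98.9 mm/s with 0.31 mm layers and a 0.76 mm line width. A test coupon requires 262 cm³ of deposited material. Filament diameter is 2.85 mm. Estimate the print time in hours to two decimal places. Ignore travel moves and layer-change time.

3.12 hours

Line area: 0.31 × 0.76 → 0.2356 mm².
Path length: 262000 mm³ / 0.2356 mm² → 1112054.3 mm.
Print-move time = 1112054.3 / 98.9, so 11244.2 s.
That's 11244.2 s → 3.12 hours.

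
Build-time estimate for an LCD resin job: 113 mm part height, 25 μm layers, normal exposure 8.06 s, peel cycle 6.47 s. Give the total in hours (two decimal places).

Layers = ⌈113/0.025⌉ = 4520.
Cycle time: 8.06 + 6.47 → 14.53 s.
Build time: 4520 × 14.53 s = 65675.6 s, i.e. 18.24 hours.

18.24 hours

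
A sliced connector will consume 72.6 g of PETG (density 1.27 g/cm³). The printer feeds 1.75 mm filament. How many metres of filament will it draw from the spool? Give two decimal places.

23.77 m

Extruded volume: 72.6/1.27 = 57.1654 cm³ (57165.4 mm³).
Filament cross-section = π × (1.75/2)² = 2.4053 mm².
Length = 57165.4 / 2.4053 = 23766.43 mm = 23.77 m.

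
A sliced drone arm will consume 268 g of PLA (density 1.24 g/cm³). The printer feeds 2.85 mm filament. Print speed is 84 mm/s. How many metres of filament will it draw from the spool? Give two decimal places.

Volume = 268 g / 1.24 g·cm⁻³ = 216.129 cm³ = 216129 mm³.
Filament cross-section = π × (2.85/2)² = 6.3794 mm².
L = V/A = 216129/6.3794 = 33879.2 mm → 33.88 m.

33.88 m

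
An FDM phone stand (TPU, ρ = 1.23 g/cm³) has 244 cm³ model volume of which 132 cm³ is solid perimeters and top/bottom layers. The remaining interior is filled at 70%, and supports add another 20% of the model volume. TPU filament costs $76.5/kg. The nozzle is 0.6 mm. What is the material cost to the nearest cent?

Infill region = 244 − 132 = 112 cm³.
Deposited infill: 0.70 × 112 → 78.4 cm³.
Support = 0.20 × 244, so 48.8 cm³.
Total extruded: 132 + 78.4 + 48.8 → 259.2 cm³.
Mass: 259.2 × 1.23 → 318.816 g.
Cost = 318.816 g / 1000 × $76.5/kg = $24.39.

$24.39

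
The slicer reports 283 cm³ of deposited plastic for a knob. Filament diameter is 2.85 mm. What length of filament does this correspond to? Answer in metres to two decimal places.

44.36 m

A = π r² = π × 1.425² = 6.3794 mm².
L = 283000 mm³ / 6.3794 mm² = 44361.54 mm, i.e. 44.36 m.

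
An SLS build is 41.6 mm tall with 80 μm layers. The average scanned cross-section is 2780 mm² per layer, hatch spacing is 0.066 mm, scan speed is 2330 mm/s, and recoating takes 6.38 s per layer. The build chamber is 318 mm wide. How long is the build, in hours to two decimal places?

Number of layers: 41.6 / 0.08 → 520 (rounded up).
Per-layer scan distance: 2780 / 0.066 → 42121.2 mm.
Scan time per layer = 42121.2 / 2330 = 18.0778 s.
Layer cycle: 18.0778 + 6.38 → 24.4578 s.
Build time = 520 × 24.4578 = 12718.056 s = 3.53 hours.

3.53 hours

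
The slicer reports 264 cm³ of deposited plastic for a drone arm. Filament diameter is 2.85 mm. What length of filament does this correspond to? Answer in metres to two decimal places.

Filament cross-section = π × (2.85/2)² = 6.3794 mm².
Length = 264 cm³ / 6.3794 mm² = 264000 / 6.3794 = 41383.2 mm = 41.38 m.

41.38 m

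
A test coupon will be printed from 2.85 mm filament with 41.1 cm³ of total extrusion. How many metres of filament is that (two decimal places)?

6.44 m

Cross-section of 2.85 mm filament: π·(2.85/2)² = 6.3794 mm².
L = 41100 mm³ / 6.3794 mm² = 6442.61 mm, i.e. 6.44 m.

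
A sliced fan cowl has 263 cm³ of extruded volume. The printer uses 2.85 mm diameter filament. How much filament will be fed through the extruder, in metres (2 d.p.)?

A = π r² = π × 1.425² = 6.3794 mm².
L = 263000 mm³ / 6.3794 mm² = 41226.45 mm, i.e. 41.23 m.

41.23 m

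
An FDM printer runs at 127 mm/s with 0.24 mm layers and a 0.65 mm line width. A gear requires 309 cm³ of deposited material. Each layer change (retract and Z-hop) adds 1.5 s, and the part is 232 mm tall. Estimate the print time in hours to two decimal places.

4.74 hours

Extrusion cross-section = 0.24 × 0.65, so 0.156 mm².
Path length: 309000 mm³ / 0.156 mm² → 1980769.2 mm.
Extrusion time = 1980769.2 / 127, so 15596.6 s.
Layers = ⌈232/0.24⌉ = 967.
Z-hop total: 967 × 1.5 → 1450.5 s.
Total = 15596.6 + 1450.5 = 17047.1 s = 4.74 hours.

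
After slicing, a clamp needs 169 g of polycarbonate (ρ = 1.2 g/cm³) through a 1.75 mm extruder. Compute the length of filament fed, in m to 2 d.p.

58.55 m

Extruded volume: 169/1.2 = 140.8333 cm³ (140833.3 mm³).
Filament cross-section = π × (1.75/2)² = 2.4053 mm².
Length = 140833.3 / 2.4053 = 58551.24 mm = 58.55 m.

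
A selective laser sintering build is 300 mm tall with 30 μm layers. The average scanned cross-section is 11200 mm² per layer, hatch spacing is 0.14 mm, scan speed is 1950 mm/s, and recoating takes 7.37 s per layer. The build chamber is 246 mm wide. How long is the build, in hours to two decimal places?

Number of layers: 300 / 0.03 → 10000 (rounded up).
Scan path per layer = 11200 / 0.14 = 80000 mm.
Scan time per layer: 80000 / 1950 → 41.0256 s.
Time per layer: 41.0256 + 7.37 → 48.3956 s.
Build time = 10000 × 48.3956 = 483956 s = 134.43 hours.

134.43 hours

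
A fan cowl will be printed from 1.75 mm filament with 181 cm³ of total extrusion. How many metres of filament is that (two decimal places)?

Cross-section of 1.75 mm filament: π·(1.75/2)² = 2.4053 mm².
Length = 181 cm³ / 2.4053 mm² = 181000 / 2.4053 = 75250.49 mm = 75.25 m.

75.25 m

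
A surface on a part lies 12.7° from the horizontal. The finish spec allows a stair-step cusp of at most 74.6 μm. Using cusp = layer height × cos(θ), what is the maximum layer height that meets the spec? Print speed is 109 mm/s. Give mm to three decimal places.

0.076 mm

t = h_c / cos θ = 0.0746 / 0.9755 = 0.076 mm.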